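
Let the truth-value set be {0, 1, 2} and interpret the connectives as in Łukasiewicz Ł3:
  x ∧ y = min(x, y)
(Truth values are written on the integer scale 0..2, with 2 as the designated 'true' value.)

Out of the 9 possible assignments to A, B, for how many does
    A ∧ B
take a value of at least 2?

A = 0, B = 0 ↦ 0  <
A = 0, B = 1 ↦ 0  <
A = 0, B = 2 ↦ 0  <
A = 1, B = 0 ↦ 0  <
A = 1, B = 1 ↦ 1  <
A = 1, B = 2 ↦ 1  <
A = 2, B = 0 ↦ 0  <
A = 2, B = 1 ↦ 1  <
A = 2, B = 2 ↦ 2  ≥
So 1 of the 9 assignments meets the threshold.

1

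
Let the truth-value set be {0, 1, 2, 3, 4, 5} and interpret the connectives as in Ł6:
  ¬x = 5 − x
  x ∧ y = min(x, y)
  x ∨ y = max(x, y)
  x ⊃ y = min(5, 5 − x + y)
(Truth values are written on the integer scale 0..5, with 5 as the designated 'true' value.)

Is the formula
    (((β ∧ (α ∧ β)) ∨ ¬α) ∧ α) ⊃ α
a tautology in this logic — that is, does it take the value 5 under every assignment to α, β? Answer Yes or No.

Yes

At α = 3, β = 4, for instance:
α ∧ β = 3 ∧ 4 = 3
β ∧ (α ∧ β) = 4 ∧ 3 = 3
¬α = ¬3 = 2
(β ∧ (α ∧ β)) ∨ ¬α = 3 ∨ 2 = 3
((β ∧ (α ∧ β)) ∨ ¬α) ∧ α = 3 ∧ 3 = 3
(((β ∧ (α ∧ β)) ∨ ¬α) ∧ α) ⊃ α = 3 ⊃ 3 = 5
and checking the remaining 35 assignments likewise gives ≥ 5 in every case.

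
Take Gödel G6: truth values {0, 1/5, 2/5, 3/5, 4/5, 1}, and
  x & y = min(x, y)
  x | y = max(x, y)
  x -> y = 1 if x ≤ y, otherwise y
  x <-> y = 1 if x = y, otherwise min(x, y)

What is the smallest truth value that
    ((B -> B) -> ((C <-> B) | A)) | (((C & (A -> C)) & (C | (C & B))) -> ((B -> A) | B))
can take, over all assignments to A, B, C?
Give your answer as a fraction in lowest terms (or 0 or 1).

1/5

Take A = 0, B = 1/5, C = 2/5:
B -> B = 1/5 -> 1/5 = 1
C <-> B = 2/5 <-> 1/5 = 1/5
(C <-> B) | A = 1/5 | 0 = 1/5
(B -> B) -> ((C <-> B) | A) = 1 -> 1/5 = 1/5
A -> C = 0 -> 2/5 = 1
C & (A -> C) = 2/5 & 1 = 2/5
C & B = 2/5 & 1/5 = 1/5
C | (C & B) = 2/5 | 1/5 = 2/5
(C & (A -> C)) & (C | (C & B)) = 2/5 & 2/5 = 2/5
B -> A = 1/5 -> 0 = 0
(B -> A) | B = 0 | 1/5 = 1/5
((C & (A -> C)) & (C | (C & B))) -> ((B -> A) | B) = 2/5 -> 1/5 = 1/5
((B -> B) -> ((C <-> B) | A)) | (((C & (A -> C)) & (C | (C & B))) -> ((B -> A) | B)) = 1/5 | 1/5 = 1/5
No assignment yields a value below 1/5, so this is the minimum.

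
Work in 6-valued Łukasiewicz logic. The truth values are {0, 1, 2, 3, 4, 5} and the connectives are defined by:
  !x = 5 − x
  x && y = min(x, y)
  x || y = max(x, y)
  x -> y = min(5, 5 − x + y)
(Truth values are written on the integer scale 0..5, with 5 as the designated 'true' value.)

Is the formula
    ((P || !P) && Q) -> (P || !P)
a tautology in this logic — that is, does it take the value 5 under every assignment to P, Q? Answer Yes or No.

At P = 4, Q = 1, for instance:
!P = !4 = 1
P || !P = 4 || 1 = 4
(P || !P) && Q = 4 && 1 = 1
((P || !P) && Q) -> (P || !P) = 1 -> 4 = 5
and checking the remaining 35 assignments likewise gives ≥ 5 in every case.

Yes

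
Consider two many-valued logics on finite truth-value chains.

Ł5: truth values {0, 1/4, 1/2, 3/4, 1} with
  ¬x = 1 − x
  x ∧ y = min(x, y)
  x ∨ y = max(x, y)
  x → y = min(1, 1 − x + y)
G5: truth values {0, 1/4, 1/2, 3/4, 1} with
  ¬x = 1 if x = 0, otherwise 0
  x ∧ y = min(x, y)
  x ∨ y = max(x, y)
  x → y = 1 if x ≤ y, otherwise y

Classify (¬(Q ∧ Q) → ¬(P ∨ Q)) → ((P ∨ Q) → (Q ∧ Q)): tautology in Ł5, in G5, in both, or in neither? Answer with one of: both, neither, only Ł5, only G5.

In Ł5: every assignment gives 1 — tautology.
In G5: at P = 1/2, Q = 1/4 the value is 1/4 — not a tautology.

only Ł5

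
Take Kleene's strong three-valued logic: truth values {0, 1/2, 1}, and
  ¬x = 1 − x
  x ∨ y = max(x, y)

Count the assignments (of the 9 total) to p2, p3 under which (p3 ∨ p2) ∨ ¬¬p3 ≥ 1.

5

p2 = 0, p3 = 0 ↦ 0  <
p2 = 0, p3 = 1/2 ↦ 1/2  <
p2 = 0, p3 = 1 ↦ 1  ≥
p2 = 1/2, p3 = 0 ↦ 1/2  <
p2 = 1/2, p3 = 1/2 ↦ 1/2  <
p2 = 1/2, p3 = 1 ↦ 1  ≥
p2 = 1, p3 = 0 ↦ 1  ≥
p2 = 1, p3 = 1/2 ↦ 1  ≥
p2 = 1, p3 = 1 ↦ 1  ≥
So 5 of the 9 assignments meet the threshold.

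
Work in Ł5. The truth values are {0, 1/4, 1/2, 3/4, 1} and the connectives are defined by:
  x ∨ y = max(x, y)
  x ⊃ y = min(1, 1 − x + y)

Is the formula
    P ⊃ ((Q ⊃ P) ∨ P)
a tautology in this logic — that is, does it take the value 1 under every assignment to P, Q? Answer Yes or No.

At P = 3/4, Q = 3/4, for instance:
Q ⊃ P = 3/4 ⊃ 3/4 = 1
(Q ⊃ P) ∨ P = 1 ∨ 3/4 = 1
P ⊃ ((Q ⊃ P) ∨ P) = 3/4 ⊃ 1 = 1
and checking the remaining 24 assignments likewise gives ≥ 1 in every case.

Yes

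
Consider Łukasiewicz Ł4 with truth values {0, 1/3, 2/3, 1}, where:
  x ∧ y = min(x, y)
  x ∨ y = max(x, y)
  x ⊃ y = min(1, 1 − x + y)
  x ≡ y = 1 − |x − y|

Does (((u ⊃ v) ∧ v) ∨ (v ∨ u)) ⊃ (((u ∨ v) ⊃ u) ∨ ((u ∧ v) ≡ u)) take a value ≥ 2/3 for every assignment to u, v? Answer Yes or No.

u = 0, v = 0 ↦ 1
u = 0, v = 1/3 ↦ 1
u = 0, v = 2/3 ↦ 1
u = 0, v = 1 ↦ 1
u = 1/3, v = 0 ↦ 1
u = 1/3, v = 1/3 ↦ 1
u = 1/3, v = 2/3 ↦ 1
u = 1/3, v = 1 ↦ 1
u = 2/3, v = 0 ↦ 1
u = 2/3, v = 1/3 ↦ 1
u = 2/3, v = 2/3 ↦ 1
u = 2/3, v = 1 ↦ 1
u = 1, v = 0 ↦ 1
u = 1, v = 1/3 ↦ 1
u = 1, v = 2/3 ↦ 1
u = 1, v = 1 ↦ 1
Every assignment gives a value ≥ 2/3.

Yes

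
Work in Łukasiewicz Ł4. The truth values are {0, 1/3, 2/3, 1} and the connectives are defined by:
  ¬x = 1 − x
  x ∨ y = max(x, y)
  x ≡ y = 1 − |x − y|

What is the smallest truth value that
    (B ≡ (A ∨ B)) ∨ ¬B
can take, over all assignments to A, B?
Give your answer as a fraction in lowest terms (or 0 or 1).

Take A = 2/3, B = 1/3:
A ∨ B = 2/3 ∨ 1/3 = 2/3
B ≡ (A ∨ B) = 1/3 ≡ 2/3 = 2/3
¬B = ¬1/3 = 2/3
(B ≡ (A ∨ B)) ∨ ¬B = 2/3 ∨ 2/3 = 2/3
No assignment yields a value below 2/3, so this is the minimum.

2/3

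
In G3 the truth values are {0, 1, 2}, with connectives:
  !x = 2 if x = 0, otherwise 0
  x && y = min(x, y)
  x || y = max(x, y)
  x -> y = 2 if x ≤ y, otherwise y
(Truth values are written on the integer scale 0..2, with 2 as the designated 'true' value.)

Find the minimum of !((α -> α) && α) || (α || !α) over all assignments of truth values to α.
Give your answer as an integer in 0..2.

Take α = 1:
α -> α = 1 -> 1 = 2
(α -> α) && α = 2 && 1 = 1
!((α -> α) && α) = !1 = 0
!α = !1 = 0
α || !α = 1 || 0 = 1
!((α -> α) && α) || (α || !α) = 0 || 1 = 1
No assignment yields a value below 1, so this is the minimum.

1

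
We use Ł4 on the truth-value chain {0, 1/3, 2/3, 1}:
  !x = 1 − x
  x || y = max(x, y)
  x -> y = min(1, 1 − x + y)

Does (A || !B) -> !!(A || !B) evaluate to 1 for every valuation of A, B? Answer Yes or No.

Yes

A = 0, B = 0 ↦ 1
A = 0, B = 1/3 ↦ 1
A = 0, B = 2/3 ↦ 1
A = 0, B = 1 ↦ 1
A = 1/3, B = 0 ↦ 1
A = 1/3, B = 1/3 ↦ 1
A = 1/3, B = 2/3 ↦ 1
A = 1/3, B = 1 ↦ 1
A = 2/3, B = 0 ↦ 1
A = 2/3, B = 1/3 ↦ 1
A = 2/3, B = 2/3 ↦ 1
A = 2/3, B = 1 ↦ 1
A = 1, B = 0 ↦ 1
A = 1, B = 1/3 ↦ 1
A = 1, B = 2/3 ↦ 1
A = 1, B = 1 ↦ 1
Every assignment gives a value ≥ 1.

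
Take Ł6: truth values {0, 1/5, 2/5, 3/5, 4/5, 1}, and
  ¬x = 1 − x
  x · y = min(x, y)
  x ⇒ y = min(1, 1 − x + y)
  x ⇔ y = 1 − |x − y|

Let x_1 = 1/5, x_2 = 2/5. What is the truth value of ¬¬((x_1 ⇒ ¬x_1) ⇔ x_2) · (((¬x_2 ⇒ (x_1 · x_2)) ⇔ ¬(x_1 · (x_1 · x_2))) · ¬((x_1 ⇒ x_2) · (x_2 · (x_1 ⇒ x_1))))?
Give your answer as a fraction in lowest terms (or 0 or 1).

2/5

¬x_1 = ¬1/5 = 4/5
x_1 ⇒ ¬x_1 = 1/5 ⇒ 4/5 = 1
(x_1 ⇒ ¬x_1) ⇔ x_2 = 1 ⇔ 2/5 = 2/5
¬((x_1 ⇒ ¬x_1) ⇔ x_2) = ¬2/5 = 3/5
¬¬((x_1 ⇒ ¬x_1) ⇔ x_2) = ¬3/5 = 2/5
¬x_2 = ¬2/5 = 3/5
x_1 · x_2 = 1/5 · 2/5 = 1/5
¬x_2 ⇒ (x_1 · x_2) = 3/5 ⇒ 1/5 = 3/5
x_1 · x_2 = 1/5 · 2/5 = 1/5
x_1 · (x_1 · x_2) = 1/5 · 1/5 = 1/5
¬(x_1 · (x_1 · x_2)) = ¬1/5 = 4/5
(¬x_2 ⇒ (x_1 · x_2)) ⇔ ¬(x_1 · (x_1 · x_2)) = 3/5 ⇔ 4/5 = 4/5
x_1 ⇒ x_2 = 1/5 ⇒ 2/5 = 1
x_1 ⇒ x_1 = 1/5 ⇒ 1/5 = 1
x_2 · (x_1 ⇒ x_1) = 2/5 · 1 = 2/5
(x_1 ⇒ x_2) · (x_2 · (x_1 ⇒ x_1)) = 1 · 2/5 = 2/5
¬((x_1 ⇒ x_2) · (x_2 · (x_1 ⇒ x_1))) = ¬2/5 = 3/5
((¬x_2 ⇒ (x_1 · x_2)) ⇔ ¬(x_1 · (x_1 · x_2))) · ¬((x_1 ⇒ x_2) · (x_2 · (x_1 ⇒ x_1))) = 4/5 · 3/5 = 3/5
¬¬((x_1 ⇒ ¬x_1) ⇔ x_2) · (((¬x_2 ⇒ (x_1 · x_2)) ⇔ ¬(x_1 · (x_1 · x_2))) · ¬((x_1 ⇒ x_2) · (x_2 · (x_1 ⇒ x_1)))) = 2/5 · 3/5 = 2/5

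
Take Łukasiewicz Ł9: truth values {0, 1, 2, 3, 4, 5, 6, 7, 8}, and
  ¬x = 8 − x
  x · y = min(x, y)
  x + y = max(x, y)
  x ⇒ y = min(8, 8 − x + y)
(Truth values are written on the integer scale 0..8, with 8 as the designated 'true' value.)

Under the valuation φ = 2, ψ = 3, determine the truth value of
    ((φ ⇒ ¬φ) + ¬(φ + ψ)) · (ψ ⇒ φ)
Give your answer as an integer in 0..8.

¬φ = ¬2 = 6
φ ⇒ ¬φ = 2 ⇒ 6 = 8
φ + ψ = 2 + 3 = 3
¬(φ + ψ) = ¬3 = 5
(φ ⇒ ¬φ) + ¬(φ + ψ) = 8 + 5 = 8
ψ ⇒ φ = 3 ⇒ 2 = 7
((φ ⇒ ¬φ) + ¬(φ + ψ)) · (ψ ⇒ φ) = 8 · 7 = 7

7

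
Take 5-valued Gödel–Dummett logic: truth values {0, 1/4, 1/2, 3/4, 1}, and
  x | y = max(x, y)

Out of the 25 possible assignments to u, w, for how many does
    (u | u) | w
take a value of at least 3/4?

value 1: 9 assignments (counts)
value 3/4: 7 assignments (counts)
value 1/2: 5 assignments
value 1/4: 3 assignments
value 0: 1 assignment
So 16 of the 25 assignments meet the threshold.

16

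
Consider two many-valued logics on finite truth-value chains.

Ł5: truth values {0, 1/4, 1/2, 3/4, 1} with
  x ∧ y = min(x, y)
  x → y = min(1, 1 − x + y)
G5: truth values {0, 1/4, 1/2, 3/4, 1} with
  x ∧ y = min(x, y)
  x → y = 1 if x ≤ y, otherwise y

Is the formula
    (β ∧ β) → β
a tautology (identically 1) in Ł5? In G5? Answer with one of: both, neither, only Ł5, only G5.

In Ł5: every assignment gives 1 — tautology.
In G5: every assignment gives 1 — tautology.

both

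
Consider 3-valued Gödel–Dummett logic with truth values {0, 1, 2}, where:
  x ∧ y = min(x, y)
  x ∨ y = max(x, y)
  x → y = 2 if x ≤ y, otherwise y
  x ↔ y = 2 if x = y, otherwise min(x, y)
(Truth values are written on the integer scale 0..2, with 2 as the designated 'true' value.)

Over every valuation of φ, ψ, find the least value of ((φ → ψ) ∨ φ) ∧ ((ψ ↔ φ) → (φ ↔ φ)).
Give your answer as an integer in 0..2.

Take φ = 1, ψ = 0:
φ → ψ = 1 → 0 = 0
(φ → ψ) ∨ φ = 0 ∨ 1 = 1
ψ ↔ φ = 0 ↔ 1 = 0
φ ↔ φ = 1 ↔ 1 = 2
(ψ ↔ φ) → (φ ↔ φ) = 0 → 2 = 2
((φ → ψ) ∨ φ) ∧ ((ψ ↔ φ) → (φ ↔ φ)) = 1 ∧ 2 = 1
No assignment yields a value below 1, so this is the minimum.

1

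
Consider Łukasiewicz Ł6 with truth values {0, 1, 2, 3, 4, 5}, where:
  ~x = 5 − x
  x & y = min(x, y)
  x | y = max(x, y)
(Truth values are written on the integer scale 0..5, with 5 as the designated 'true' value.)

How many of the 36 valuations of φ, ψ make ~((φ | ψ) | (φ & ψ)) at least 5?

value 5: 1 assignment (counts)
value 4: 3 assignments
value 3: 5 assignments
value 2: 7 assignments
value 1: 9 assignments
value 0: 11 assignments
So 1 of the 36 assignments meets the threshold.

1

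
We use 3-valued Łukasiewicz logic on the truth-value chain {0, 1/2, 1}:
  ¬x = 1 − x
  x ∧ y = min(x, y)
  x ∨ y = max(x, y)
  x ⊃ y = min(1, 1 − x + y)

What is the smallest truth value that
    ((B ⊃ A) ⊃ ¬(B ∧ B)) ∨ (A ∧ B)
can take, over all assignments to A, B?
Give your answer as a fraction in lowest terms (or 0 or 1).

1/2

Take A = 1/2, B = 1/2:
B ⊃ A = 1/2 ⊃ 1/2 = 1
B ∧ B = 1/2 ∧ 1/2 = 1/2
¬(B ∧ B) = ¬1/2 = 1/2
(B ⊃ A) ⊃ ¬(B ∧ B) = 1 ⊃ 1/2 = 1/2
A ∧ B = 1/2 ∧ 1/2 = 1/2
((B ⊃ A) ⊃ ¬(B ∧ B)) ∨ (A ∧ B) = 1/2 ∨ 1/2 = 1/2
No assignment yields a value below 1/2, so this is the minimum.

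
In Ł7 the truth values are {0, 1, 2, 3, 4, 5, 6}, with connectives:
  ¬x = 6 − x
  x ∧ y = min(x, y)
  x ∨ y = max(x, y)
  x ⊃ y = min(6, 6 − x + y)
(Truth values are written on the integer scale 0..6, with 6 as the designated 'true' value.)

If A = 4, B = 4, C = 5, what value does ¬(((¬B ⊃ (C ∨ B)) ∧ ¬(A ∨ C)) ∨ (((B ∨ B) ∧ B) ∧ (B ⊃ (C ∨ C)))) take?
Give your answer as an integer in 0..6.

2

¬B = ¬4 = 2
C ∨ B = 5 ∨ 4 = 5
¬B ⊃ (C ∨ B) = 2 ⊃ 5 = 6
A ∨ C = 4 ∨ 5 = 5
¬(A ∨ C) = ¬5 = 1
(¬B ⊃ (C ∨ B)) ∧ ¬(A ∨ C) = 6 ∧ 1 = 1
B ∨ B = 4 ∨ 4 = 4
(B ∨ B) ∧ B = 4 ∧ 4 = 4
C ∨ C = 5 ∨ 5 = 5
B ⊃ (C ∨ C) = 4 ⊃ 5 = 6
((B ∨ B) ∧ B) ∧ (B ⊃ (C ∨ C)) = 4 ∧ 6 = 4
((¬B ⊃ (C ∨ B)) ∧ ¬(A ∨ C)) ∨ (((B ∨ B) ∧ B) ∧ (B ⊃ (C ∨ C))) = 1 ∨ 4 = 4
¬(((¬B ⊃ (C ∨ B)) ∧ ¬(A ∨ C)) ∨ (((B ∨ B) ∧ B) ∧ (B ⊃ (C ∨ C)))) = ¬4 = 2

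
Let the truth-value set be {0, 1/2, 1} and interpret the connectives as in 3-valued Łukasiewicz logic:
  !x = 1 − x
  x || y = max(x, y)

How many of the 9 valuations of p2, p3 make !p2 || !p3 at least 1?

5

p2 = 0, p3 = 0 ↦ 1  ≥
p2 = 0, p3 = 1/2 ↦ 1  ≥
p2 = 0, p3 = 1 ↦ 1  ≥
p2 = 1/2, p3 = 0 ↦ 1  ≥
p2 = 1/2, p3 = 1/2 ↦ 1/2  <
p2 = 1/2, p3 = 1 ↦ 1/2  <
p2 = 1, p3 = 0 ↦ 1  ≥
p2 = 1, p3 = 1/2 ↦ 1/2  <
p2 = 1, p3 = 1 ↦ 0  <
So 5 of the 9 assignments meet the threshold.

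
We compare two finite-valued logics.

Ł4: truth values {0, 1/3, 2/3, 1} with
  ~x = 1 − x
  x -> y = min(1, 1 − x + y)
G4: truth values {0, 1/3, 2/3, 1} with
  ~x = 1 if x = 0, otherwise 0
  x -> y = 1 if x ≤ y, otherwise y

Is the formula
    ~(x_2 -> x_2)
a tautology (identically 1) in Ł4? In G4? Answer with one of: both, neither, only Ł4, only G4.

In Ł4: at x_2 = 0 the value is 0 — not a tautology.
In G4: at x_2 = 0 the value is 0 — not a tautology.

neither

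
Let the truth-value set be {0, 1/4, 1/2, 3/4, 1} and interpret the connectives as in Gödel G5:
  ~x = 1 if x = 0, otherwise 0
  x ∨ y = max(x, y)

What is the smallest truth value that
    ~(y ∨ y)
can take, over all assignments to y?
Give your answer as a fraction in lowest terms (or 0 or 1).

Take y = 1/4:
y ∨ y = 1/4 ∨ 1/4 = 1/4
~(y ∨ y) = ~1/4 = 0
No assignment yields a value below 0, so this is the minimum.

0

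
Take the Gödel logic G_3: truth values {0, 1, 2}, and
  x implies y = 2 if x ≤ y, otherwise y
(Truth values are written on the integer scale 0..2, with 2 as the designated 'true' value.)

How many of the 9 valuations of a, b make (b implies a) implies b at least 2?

4

a = 0, b = 0 ↦ 0  <
a = 0, b = 1 ↦ 2  ≥
a = 0, b = 2 ↦ 2  ≥
a = 1, b = 0 ↦ 0  <
a = 1, b = 1 ↦ 1  <
a = 1, b = 2 ↦ 2  ≥
a = 2, b = 0 ↦ 0  <
a = 2, b = 1 ↦ 1  <
a = 2, b = 2 ↦ 2  ≥
So 4 of the 9 assignments meet the threshold.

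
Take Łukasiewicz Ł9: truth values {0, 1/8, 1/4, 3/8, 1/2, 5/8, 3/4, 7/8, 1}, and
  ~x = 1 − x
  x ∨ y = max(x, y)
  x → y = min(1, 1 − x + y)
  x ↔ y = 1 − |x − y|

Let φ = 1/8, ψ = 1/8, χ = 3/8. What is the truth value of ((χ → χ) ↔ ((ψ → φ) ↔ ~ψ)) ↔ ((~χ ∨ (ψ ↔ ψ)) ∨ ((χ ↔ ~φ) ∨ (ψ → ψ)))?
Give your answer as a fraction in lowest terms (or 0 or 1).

χ → χ = 3/8 → 3/8 = 1
ψ → φ = 1/8 → 1/8 = 1
~ψ = ~1/8 = 7/8
(ψ → φ) ↔ ~ψ = 1 ↔ 7/8 = 7/8
(χ → χ) ↔ ((ψ → φ) ↔ ~ψ) = 1 ↔ 7/8 = 7/8
~χ = ~3/8 = 5/8
ψ ↔ ψ = 1/8 ↔ 1/8 = 1
~χ ∨ (ψ ↔ ψ) = 5/8 ∨ 1 = 1
~φ = ~1/8 = 7/8
χ ↔ ~φ = 3/8 ↔ 7/8 = 1/2
ψ → ψ = 1/8 → 1/8 = 1
(χ ↔ ~φ) ∨ (ψ → ψ) = 1/2 ∨ 1 = 1
(~χ ∨ (ψ ↔ ψ)) ∨ ((χ ↔ ~φ) ∨ (ψ → ψ)) = 1 ∨ 1 = 1
((χ → χ) ↔ ((ψ → φ) ↔ ~ψ)) ↔ ((~χ ∨ (ψ ↔ ψ)) ∨ ((χ ↔ ~φ) ∨ (ψ → ψ))) = 7/8 ↔ 1 = 7/8

7/8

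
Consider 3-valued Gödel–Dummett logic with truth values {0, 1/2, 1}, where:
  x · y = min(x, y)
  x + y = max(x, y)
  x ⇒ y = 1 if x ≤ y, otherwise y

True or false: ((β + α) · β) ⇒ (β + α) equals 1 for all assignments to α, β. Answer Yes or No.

α = 0, β = 0 ↦ 1
α = 0, β = 1/2 ↦ 1
α = 0, β = 1 ↦ 1
α = 1/2, β = 0 ↦ 1
α = 1/2, β = 1/2 ↦ 1
α = 1/2, β = 1 ↦ 1
α = 1, β = 0 ↦ 1
α = 1, β = 1/2 ↦ 1
α = 1, β = 1 ↦ 1
Every assignment gives a value ≥ 1.

Yes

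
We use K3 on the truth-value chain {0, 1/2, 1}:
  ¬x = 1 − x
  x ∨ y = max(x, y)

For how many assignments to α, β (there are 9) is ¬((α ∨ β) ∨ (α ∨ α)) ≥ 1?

α = 0, β = 0 ↦ 1  ≥
α = 0, β = 1/2 ↦ 1/2  <
α = 0, β = 1 ↦ 0  <
α = 1/2, β = 0 ↦ 1/2  <
α = 1/2, β = 1/2 ↦ 1/2  <
α = 1/2, β = 1 ↦ 0  <
α = 1, β = 0 ↦ 0  <
α = 1, β = 1/2 ↦ 0  <
α = 1, β = 1 ↦ 0  <
So 1 of the 9 assignments meets the threshold.

1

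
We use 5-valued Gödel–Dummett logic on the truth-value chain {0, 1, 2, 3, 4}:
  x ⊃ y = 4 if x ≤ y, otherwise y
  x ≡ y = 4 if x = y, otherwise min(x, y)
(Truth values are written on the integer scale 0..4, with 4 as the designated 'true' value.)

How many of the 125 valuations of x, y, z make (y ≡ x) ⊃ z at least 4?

value 4: 85 assignments (counts)
value 3: 5 assignments
value 2: 7 assignments
value 1: 11 assignments
value 0: 17 assignments
So 85 of the 125 assignments meet the threshold.

85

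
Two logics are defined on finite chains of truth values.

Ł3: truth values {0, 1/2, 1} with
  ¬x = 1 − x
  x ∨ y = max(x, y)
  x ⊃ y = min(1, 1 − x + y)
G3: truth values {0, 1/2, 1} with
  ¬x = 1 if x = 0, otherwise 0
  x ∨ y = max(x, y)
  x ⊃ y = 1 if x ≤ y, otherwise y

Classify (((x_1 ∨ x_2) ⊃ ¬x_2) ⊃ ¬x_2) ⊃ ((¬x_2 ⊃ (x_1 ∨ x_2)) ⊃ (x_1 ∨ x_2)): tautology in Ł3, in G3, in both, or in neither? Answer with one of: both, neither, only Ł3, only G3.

only Ł3

In Ł3: every assignment gives 1 — tautology.
In G3: at x_1 = 0, x_2 = 1/2 the value is 1/2 — not a tautology.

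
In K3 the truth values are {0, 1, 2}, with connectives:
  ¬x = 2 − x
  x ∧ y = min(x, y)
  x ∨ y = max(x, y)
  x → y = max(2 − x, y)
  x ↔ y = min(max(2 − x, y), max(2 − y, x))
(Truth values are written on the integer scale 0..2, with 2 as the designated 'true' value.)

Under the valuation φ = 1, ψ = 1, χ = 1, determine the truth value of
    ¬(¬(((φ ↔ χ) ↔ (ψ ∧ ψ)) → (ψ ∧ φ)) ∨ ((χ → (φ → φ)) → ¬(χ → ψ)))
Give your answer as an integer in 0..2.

φ ↔ χ = 1 ↔ 1 = 1
ψ ∧ ψ = 1 ∧ 1 = 1
(φ ↔ χ) ↔ (ψ ∧ ψ) = 1 ↔ 1 = 1
ψ ∧ φ = 1 ∧ 1 = 1
((φ ↔ χ) ↔ (ψ ∧ ψ)) → (ψ ∧ φ) = 1 → 1 = 1
¬(((φ ↔ χ) ↔ (ψ ∧ ψ)) → (ψ ∧ φ)) = ¬1 = 1
φ → φ = 1 → 1 = 1
χ → (φ → φ) = 1 → 1 = 1
χ → ψ = 1 → 1 = 1
¬(χ → ψ) = ¬1 = 1
(χ → (φ → φ)) → ¬(χ → ψ) = 1 → 1 = 1
¬(((φ ↔ χ) ↔ (ψ ∧ ψ)) → (ψ ∧ φ)) ∨ ((χ → (φ → φ)) → ¬(χ → ψ)) = 1 ∨ 1 = 1
¬(¬(((φ ↔ χ) ↔ (ψ ∧ ψ)) → (ψ ∧ φ)) ∨ ((χ → (φ → φ)) → ¬(χ → ψ))) = ¬1 = 1

1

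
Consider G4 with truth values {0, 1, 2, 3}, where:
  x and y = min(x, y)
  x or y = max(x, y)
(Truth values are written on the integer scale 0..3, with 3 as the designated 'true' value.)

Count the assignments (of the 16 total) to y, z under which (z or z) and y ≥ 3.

y = 0, z = 0 ↦ 0  <
y = 0, z = 1 ↦ 0  <
y = 0, z = 2 ↦ 0  <
y = 0, z = 3 ↦ 0  <
y = 1, z = 0 ↦ 0  <
y = 1, z = 1 ↦ 1  <
y = 1, z = 2 ↦ 1  <
y = 1, z = 3 ↦ 1  <
y = 2, z = 0 ↦ 0  <
y = 2, z = 1 ↦ 1  <
y = 2, z = 2 ↦ 2  <
y = 2, z = 3 ↦ 2  <
y = 3, z = 0 ↦ 0  <
y = 3, z = 1 ↦ 1  <
y = 3, z = 2 ↦ 2  <
y = 3, z = 3 ↦ 3  ≥
So 1 of the 16 assignments meets the threshold.

1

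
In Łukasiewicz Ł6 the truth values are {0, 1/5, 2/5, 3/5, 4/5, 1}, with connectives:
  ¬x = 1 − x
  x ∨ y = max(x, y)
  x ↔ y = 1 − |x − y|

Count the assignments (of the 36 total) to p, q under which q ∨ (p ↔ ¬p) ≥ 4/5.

20

value 1: 6 assignments (counts)
value 4/5: 14 assignments (counts)
value 3/5: 4 assignments
value 2/5: 8 assignments
value 1/5: 2 assignments
value 0: 2 assignments
So 20 of the 36 assignments meet the threshold.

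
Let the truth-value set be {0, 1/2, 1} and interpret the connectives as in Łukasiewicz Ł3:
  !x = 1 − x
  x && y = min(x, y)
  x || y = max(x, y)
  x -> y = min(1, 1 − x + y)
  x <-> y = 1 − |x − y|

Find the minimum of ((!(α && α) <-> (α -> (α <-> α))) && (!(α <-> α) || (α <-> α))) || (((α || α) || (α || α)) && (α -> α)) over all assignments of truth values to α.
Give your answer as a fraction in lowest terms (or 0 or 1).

Take α = 1/2:
α && α = 1/2 && 1/2 = 1/2
!(α && α) = !1/2 = 1/2
α <-> α = 1/2 <-> 1/2 = 1
α -> (α <-> α) = 1/2 -> 1 = 1
!(α && α) <-> (α -> (α <-> α)) = 1/2 <-> 1 = 1/2
α <-> α = 1/2 <-> 1/2 = 1
!(α <-> α) = !1 = 0
α <-> α = 1/2 <-> 1/2 = 1
!(α <-> α) || (α <-> α) = 0 || 1 = 1
(!(α && α) <-> (α -> (α <-> α))) && (!(α <-> α) || (α <-> α)) = 1/2 && 1 = 1/2
α || α = 1/2 || 1/2 = 1/2
α || α = 1/2 || 1/2 = 1/2
(α || α) || (α || α) = 1/2 || 1/2 = 1/2
α -> α = 1/2 -> 1/2 = 1
((α || α) || (α || α)) && (α -> α) = 1/2 && 1 = 1/2
((!(α && α) <-> (α -> (α <-> α))) && (!(α <-> α) || (α <-> α))) || (((α || α) || (α || α)) && (α -> α)) = 1/2 || 1/2 = 1/2
No assignment yields a value below 1/2, so this is the minimum.

1/2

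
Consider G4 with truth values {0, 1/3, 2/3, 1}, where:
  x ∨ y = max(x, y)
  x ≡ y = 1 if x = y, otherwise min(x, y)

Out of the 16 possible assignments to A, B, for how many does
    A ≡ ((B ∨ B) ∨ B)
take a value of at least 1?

4

A = 0, B = 0 ↦ 1  ≥
A = 0, B = 1/3 ↦ 0  <
A = 0, B = 2/3 ↦ 0  <
A = 0, B = 1 ↦ 0  <
A = 1/3, B = 0 ↦ 0  <
A = 1/3, B = 1/3 ↦ 1  ≥
A = 1/3, B = 2/3 ↦ 1/3  <
A = 1/3, B = 1 ↦ 1/3  <
A = 2/3, B = 0 ↦ 0  <
A = 2/3, B = 1/3 ↦ 1/3  <
A = 2/3, B = 2/3 ↦ 1  ≥
A = 2/3, B = 1 ↦ 2/3  <
A = 1, B = 0 ↦ 0  <
A = 1, B = 1/3 ↦ 1/3  <
A = 1, B = 2/3 ↦ 2/3  <
A = 1, B = 1 ↦ 1  ≥
So 4 of the 16 assignments meet the threshold.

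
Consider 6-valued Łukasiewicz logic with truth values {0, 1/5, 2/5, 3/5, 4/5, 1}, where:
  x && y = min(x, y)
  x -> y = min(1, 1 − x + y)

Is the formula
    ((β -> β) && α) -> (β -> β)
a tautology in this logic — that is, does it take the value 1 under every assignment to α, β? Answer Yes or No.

At α = 2/5, β = 1/5, for instance:
β -> β = 1/5 -> 1/5 = 1
(β -> β) && α = 1 && 2/5 = 2/5
((β -> β) && α) -> (β -> β) = 2/5 -> 1 = 1
and checking the remaining 35 assignments likewise gives ≥ 1 in every case.

Yes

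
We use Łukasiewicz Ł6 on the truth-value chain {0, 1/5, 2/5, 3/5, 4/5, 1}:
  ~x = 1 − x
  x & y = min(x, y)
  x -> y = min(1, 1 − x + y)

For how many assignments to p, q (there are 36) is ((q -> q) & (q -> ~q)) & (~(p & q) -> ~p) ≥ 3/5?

18

value 1: 6 assignments (counts)
value 4/5: 8 assignments (counts)
value 3/5: 4 assignments (counts)
value 2/5: 9 assignments
value 1/5: 2 assignments
value 0: 7 assignments
So 18 of the 36 assignments meet the threshold.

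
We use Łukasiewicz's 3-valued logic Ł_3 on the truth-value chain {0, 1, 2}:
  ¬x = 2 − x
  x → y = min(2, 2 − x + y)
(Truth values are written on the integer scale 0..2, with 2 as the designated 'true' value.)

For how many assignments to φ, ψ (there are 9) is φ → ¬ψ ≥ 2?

6

φ = 0, ψ = 0 ↦ 2  ≥
φ = 0, ψ = 1 ↦ 2  ≥
φ = 0, ψ = 2 ↦ 2  ≥
φ = 1, ψ = 0 ↦ 2  ≥
φ = 1, ψ = 1 ↦ 2  ≥
φ = 1, ψ = 2 ↦ 1  <
φ = 2, ψ = 0 ↦ 2  ≥
φ = 2, ψ = 1 ↦ 1  <
φ = 2, ψ = 2 ↦ 0  <
So 6 of the 9 assignments meet the threshold.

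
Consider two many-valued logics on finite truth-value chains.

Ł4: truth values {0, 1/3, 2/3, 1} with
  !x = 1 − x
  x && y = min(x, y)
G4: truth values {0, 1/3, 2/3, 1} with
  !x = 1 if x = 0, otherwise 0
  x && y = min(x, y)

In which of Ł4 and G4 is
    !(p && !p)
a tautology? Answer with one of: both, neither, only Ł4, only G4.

In Ł4: at p = 1/3 the value is 2/3 — not a tautology.
In G4: every assignment gives 1 — tautology.

only G4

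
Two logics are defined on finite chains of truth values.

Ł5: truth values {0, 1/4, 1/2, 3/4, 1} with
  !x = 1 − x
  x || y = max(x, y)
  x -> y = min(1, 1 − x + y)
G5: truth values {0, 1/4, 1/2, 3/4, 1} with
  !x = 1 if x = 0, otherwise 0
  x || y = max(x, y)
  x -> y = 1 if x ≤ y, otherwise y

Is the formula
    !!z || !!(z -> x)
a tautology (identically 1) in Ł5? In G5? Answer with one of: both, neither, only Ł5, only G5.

In Ł5: at x = 0, z = 1/4 the value is 3/4 — not a tautology.
In G5: every assignment gives 1 — tautology.

only G5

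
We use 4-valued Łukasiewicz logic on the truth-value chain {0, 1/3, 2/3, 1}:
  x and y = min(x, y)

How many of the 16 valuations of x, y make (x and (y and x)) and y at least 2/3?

4

x = 0, y = 0 ↦ 0  <
x = 0, y = 1/3 ↦ 0  <
x = 0, y = 2/3 ↦ 0  <
x = 0, y = 1 ↦ 0  <
x = 1/3, y = 0 ↦ 0  <
x = 1/3, y = 1/3 ↦ 1/3  <
x = 1/3, y = 2/3 ↦ 1/3  <
x = 1/3, y = 1 ↦ 1/3  <
x = 2/3, y = 0 ↦ 0  <
x = 2/3, y = 1/3 ↦ 1/3  <
x = 2/3, y = 2/3 ↦ 2/3  ≥
x = 2/3, y = 1 ↦ 2/3  ≥
x = 1, y = 0 ↦ 0  <
x = 1, y = 1/3 ↦ 1/3  <
x = 1, y = 2/3 ↦ 2/3  ≥
x = 1, y = 1 ↦ 1  ≥
So 4 of the 16 assignments meet the threshold.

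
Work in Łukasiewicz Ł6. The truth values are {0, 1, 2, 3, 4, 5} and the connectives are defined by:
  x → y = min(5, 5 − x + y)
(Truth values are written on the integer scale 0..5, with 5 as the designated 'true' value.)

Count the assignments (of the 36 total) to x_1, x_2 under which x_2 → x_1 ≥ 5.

value 5: 21 assignments (counts)
value 4: 5 assignments
value 3: 4 assignments
value 2: 3 assignments
value 1: 2 assignments
value 0: 1 assignment
So 21 of the 36 assignments meet the threshold.

21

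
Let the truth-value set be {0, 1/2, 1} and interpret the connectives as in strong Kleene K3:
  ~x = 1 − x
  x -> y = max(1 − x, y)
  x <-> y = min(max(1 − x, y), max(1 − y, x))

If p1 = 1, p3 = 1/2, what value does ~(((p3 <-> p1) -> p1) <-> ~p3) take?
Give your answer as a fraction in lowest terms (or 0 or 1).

p3 <-> p1 = 1/2 <-> 1 = 1/2
(p3 <-> p1) -> p1 = 1/2 -> 1 = 1
~p3 = ~1/2 = 1/2
((p3 <-> p1) -> p1) <-> ~p3 = 1 <-> 1/2 = 1/2
~(((p3 <-> p1) -> p1) <-> ~p3) = ~1/2 = 1/2

1/2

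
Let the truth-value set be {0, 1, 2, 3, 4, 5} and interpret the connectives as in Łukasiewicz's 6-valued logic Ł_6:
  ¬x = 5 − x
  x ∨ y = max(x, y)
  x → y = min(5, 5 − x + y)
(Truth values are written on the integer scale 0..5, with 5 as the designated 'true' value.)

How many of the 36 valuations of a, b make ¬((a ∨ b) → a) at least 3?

value 5: 1 assignment (counts)
value 4: 2 assignments (counts)
value 3: 3 assignments (counts)
value 2: 4 assignments
value 1: 5 assignments
value 0: 21 assignments
So 6 of the 36 assignments meet the threshold.

6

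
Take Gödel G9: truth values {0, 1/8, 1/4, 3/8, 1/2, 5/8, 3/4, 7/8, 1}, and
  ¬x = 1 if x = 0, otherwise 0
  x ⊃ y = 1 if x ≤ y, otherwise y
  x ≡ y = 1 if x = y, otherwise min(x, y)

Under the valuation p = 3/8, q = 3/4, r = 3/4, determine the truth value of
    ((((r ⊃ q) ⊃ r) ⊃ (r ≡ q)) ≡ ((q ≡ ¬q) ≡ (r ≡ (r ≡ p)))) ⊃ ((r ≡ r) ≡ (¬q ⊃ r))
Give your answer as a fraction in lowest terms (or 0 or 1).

r ⊃ q = 3/4 ⊃ 3/4 = 1
(r ⊃ q) ⊃ r = 1 ⊃ 3/4 = 3/4
r ≡ q = 3/4 ≡ 3/4 = 1
((r ⊃ q) ⊃ r) ⊃ (r ≡ q) = 3/4 ⊃ 1 = 1
¬q = ¬3/4 = 0
q ≡ ¬q = 3/4 ≡ 0 = 0
r ≡ p = 3/4 ≡ 3/8 = 3/8
r ≡ (r ≡ p) = 3/4 ≡ 3/8 = 3/8
(q ≡ ¬q) ≡ (r ≡ (r ≡ p)) = 0 ≡ 3/8 = 0
(((r ⊃ q) ⊃ r) ⊃ (r ≡ q)) ≡ ((q ≡ ¬q) ≡ (r ≡ (r ≡ p))) = 1 ≡ 0 = 0
r ≡ r = 3/4 ≡ 3/4 = 1
¬q = ¬3/4 = 0
¬q ⊃ r = 0 ⊃ 3/4 = 1
(r ≡ r) ≡ (¬q ⊃ r) = 1 ≡ 1 = 1
((((r ⊃ q) ⊃ r) ⊃ (r ≡ q)) ≡ ((q ≡ ¬q) ≡ (r ≡ (r ≡ p)))) ⊃ ((r ≡ r) ≡ (¬q ⊃ r)) = 0 ⊃ 1 = 1

1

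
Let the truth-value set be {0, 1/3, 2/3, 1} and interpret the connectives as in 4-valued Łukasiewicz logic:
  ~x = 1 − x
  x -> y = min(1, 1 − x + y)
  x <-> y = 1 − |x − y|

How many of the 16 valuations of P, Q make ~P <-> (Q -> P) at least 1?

2

P = 0, Q = 0 ↦ 1  ≥
P = 0, Q = 1/3 ↦ 2/3  <
P = 0, Q = 2/3 ↦ 1/3  <
P = 0, Q = 1 ↦ 0  <
P = 1/3, Q = 0 ↦ 2/3  <
P = 1/3, Q = 1/3 ↦ 2/3  <
P = 1/3, Q = 2/3 ↦ 1  ≥
P = 1/3, Q = 1 ↦ 2/3  <
P = 2/3, Q = 0 ↦ 1/3  <
P = 2/3, Q = 1/3 ↦ 1/3  <
P = 2/3, Q = 2/3 ↦ 1/3  <
P = 2/3, Q = 1 ↦ 2/3  <
P = 1, Q = 0 ↦ 0  <
P = 1, Q = 1/3 ↦ 0  <
P = 1, Q = 2/3 ↦ 0  <
P = 1, Q = 1 ↦ 0  <
So 2 of the 16 assignments meet the threshold.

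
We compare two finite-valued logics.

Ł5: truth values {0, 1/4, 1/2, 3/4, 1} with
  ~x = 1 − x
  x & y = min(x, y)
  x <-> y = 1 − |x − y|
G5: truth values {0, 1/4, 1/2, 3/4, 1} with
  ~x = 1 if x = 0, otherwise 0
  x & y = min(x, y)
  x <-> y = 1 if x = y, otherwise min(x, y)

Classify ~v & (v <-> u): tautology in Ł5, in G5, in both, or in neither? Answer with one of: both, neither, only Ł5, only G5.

In Ł5: at u = 0, v = 1/4 the value is 3/4 — not a tautology.
In G5: at u = 0, v = 1/4 the value is 0 — not a tautology.

neither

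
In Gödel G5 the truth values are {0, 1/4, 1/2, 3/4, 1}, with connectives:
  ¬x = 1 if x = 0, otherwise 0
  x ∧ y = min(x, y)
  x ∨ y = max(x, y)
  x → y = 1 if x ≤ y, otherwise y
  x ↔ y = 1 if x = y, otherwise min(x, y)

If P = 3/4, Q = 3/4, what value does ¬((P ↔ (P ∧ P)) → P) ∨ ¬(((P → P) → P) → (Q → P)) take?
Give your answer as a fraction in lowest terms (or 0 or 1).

0

P ∧ P = 3/4 ∧ 3/4 = 3/4
P ↔ (P ∧ P) = 3/4 ↔ 3/4 = 1
(P ↔ (P ∧ P)) → P = 1 → 3/4 = 3/4
¬((P ↔ (P ∧ P)) → P) = ¬3/4 = 0
P → P = 3/4 → 3/4 = 1
(P → P) → P = 1 → 3/4 = 3/4
Q → P = 3/4 → 3/4 = 1
((P → P) → P) → (Q → P) = 3/4 → 1 = 1
¬(((P → P) → P) → (Q → P)) = ¬1 = 0
¬((P ↔ (P ∧ P)) → P) ∨ ¬(((P → P) → P) → (Q → P)) = 0 ∨ 0 = 0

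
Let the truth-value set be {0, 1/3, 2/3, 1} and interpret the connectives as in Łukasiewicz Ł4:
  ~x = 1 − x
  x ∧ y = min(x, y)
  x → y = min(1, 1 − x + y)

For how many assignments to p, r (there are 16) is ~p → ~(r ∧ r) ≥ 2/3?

p = 0, r = 0 ↦ 1  ≥
p = 0, r = 1/3 ↦ 2/3  ≥
p = 0, r = 2/3 ↦ 1/3  <
p = 0, r = 1 ↦ 0  <
p = 1/3, r = 0 ↦ 1  ≥
p = 1/3, r = 1/3 ↦ 1  ≥
p = 1/3, r = 2/3 ↦ 2/3  ≥
p = 1/3, r = 1 ↦ 1/3  <
p = 2/3, r = 0 ↦ 1  ≥
p = 2/3, r = 1/3 ↦ 1  ≥
p = 2/3, r = 2/3 ↦ 1  ≥
p = 2/3, r = 1 ↦ 2/3  ≥
p = 1, r = 0 ↦ 1  ≥
p = 1, r = 1/3 ↦ 1  ≥
p = 1, r = 2/3 ↦ 1  ≥
p = 1, r = 1 ↦ 1  ≥
So 13 of the 16 assignments meet the threshold.

13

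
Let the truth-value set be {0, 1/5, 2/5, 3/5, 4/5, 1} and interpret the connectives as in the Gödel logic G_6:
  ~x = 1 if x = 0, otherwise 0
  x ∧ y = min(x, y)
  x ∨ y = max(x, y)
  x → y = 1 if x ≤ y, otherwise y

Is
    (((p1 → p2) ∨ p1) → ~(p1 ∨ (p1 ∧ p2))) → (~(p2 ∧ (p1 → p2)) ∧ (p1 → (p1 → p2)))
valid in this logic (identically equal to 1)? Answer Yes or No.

Counterexample: take p1 = 0, p2 = 1/5.
p1 → p2 = 0 → 1/5 = 1
(p1 → p2) ∨ p1 = 1 ∨ 0 = 1
p1 ∧ p2 = 0 ∧ 1/5 = 0
p1 ∨ (p1 ∧ p2) = 0 ∨ 0 = 0
~(p1 ∨ (p1 ∧ p2)) = ~0 = 1
((p1 → p2) ∨ p1) → ~(p1 ∨ (p1 ∧ p2)) = 1 → 1 = 1
p1 → p2 = 0 → 1/5 = 1
p2 ∧ (p1 → p2) = 1/5 ∧ 1 = 1/5
~(p2 ∧ (p1 → p2)) = ~1/5 = 0
p1 → p2 = 0 → 1/5 = 1
p1 → (p1 → p2) = 0 → 1 = 1
~(p2 ∧ (p1 → p2)) ∧ (p1 → (p1 → p2)) = 0 ∧ 1 = 0
(((p1 → p2) ∨ p1) → ~(p1 ∨ (p1 ∧ p2))) → (~(p2 ∧ (p1 → p2)) ∧ (p1 → (p1 → p2))) = 1 → 0 = 0
This gives 0 ≠ 1.

No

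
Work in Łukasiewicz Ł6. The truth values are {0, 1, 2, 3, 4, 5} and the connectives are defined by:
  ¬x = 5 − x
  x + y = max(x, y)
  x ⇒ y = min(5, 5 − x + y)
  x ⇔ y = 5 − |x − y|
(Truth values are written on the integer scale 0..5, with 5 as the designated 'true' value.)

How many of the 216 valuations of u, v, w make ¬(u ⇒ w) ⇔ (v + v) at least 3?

value 5: 36 assignments (counts)
value 4: 50 assignments (counts)
value 3: 43 assignments (counts)
value 2: 36 assignments
value 1: 29 assignments
value 0: 22 assignments
So 129 of the 216 assignments meet the threshold.

129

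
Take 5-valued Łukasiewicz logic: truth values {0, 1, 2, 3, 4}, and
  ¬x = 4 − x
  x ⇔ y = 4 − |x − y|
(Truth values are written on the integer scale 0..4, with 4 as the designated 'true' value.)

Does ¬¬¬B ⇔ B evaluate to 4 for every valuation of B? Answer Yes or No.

Counterexample: take B = 0.
¬B = ¬0 = 4
¬¬B = ¬4 = 0
¬¬¬B = ¬0 = 4
¬¬¬B ⇔ B = 4 ⇔ 0 = 0
This gives 0 ≠ 4.

No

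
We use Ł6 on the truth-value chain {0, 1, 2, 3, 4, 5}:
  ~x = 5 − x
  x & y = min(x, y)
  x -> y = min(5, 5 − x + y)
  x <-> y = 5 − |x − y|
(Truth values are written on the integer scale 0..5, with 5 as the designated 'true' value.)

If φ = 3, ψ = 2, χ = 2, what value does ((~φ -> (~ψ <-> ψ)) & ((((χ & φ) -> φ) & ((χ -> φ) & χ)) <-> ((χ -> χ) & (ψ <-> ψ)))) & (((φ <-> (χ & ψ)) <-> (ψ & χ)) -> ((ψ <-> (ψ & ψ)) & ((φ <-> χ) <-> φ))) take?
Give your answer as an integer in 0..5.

2

~φ = ~3 = 2
~ψ = ~2 = 3
~ψ <-> ψ = 3 <-> 2 = 4
~φ -> (~ψ <-> ψ) = 2 -> 4 = 5
χ & φ = 2 & 3 = 2
(χ & φ) -> φ = 2 -> 3 = 5
χ -> φ = 2 -> 3 = 5
(χ -> φ) & χ = 5 & 2 = 2
((χ & φ) -> φ) & ((χ -> φ) & χ) = 5 & 2 = 2
χ -> χ = 2 -> 2 = 5
ψ <-> ψ = 2 <-> 2 = 5
(χ -> χ) & (ψ <-> ψ) = 5 & 5 = 5
(((χ & φ) -> φ) & ((χ -> φ) & χ)) <-> ((χ -> χ) & (ψ <-> ψ)) = 2 <-> 5 = 2
(~φ -> (~ψ <-> ψ)) & ((((χ & φ) -> φ) & ((χ -> φ) & χ)) <-> ((χ -> χ) & (ψ <-> ψ))) = 5 & 2 = 2
χ & ψ = 2 & 2 = 2
φ <-> (χ & ψ) = 3 <-> 2 = 4
ψ & χ = 2 & 2 = 2
(φ <-> (χ & ψ)) <-> (ψ & χ) = 4 <-> 2 = 3
ψ & ψ = 2 & 2 = 2
ψ <-> (ψ & ψ) = 2 <-> 2 = 5
φ <-> χ = 3 <-> 2 = 4
(φ <-> χ) <-> φ = 4 <-> 3 = 4
(ψ <-> (ψ & ψ)) & ((φ <-> χ) <-> φ) = 5 & 4 = 4
((φ <-> (χ & ψ)) <-> (ψ & χ)) -> ((ψ <-> (ψ & ψ)) & ((φ <-> χ) <-> φ)) = 3 -> 4 = 5
((~φ -> (~ψ <-> ψ)) & ((((χ & φ) -> φ) & ((χ -> φ) & χ)) <-> ((χ -> χ) & (ψ <-> ψ)))) & (((φ <-> (χ & ψ)) <-> (ψ & χ)) -> ((ψ <-> (ψ & ψ)) & ((φ <-> χ) <-> φ))) = 2 & 5 = 2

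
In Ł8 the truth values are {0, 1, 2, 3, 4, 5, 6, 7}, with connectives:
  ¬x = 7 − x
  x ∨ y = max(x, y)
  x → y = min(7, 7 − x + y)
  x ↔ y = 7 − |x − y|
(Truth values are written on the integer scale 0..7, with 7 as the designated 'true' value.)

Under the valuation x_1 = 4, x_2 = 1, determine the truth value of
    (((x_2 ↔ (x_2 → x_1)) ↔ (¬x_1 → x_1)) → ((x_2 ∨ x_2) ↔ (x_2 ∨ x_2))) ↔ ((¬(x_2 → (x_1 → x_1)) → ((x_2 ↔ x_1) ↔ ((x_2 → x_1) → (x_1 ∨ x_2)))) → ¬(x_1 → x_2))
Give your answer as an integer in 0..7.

x_2 → x_1 = 1 → 4 = 7
x_2 ↔ (x_2 → x_1) = 1 ↔ 7 = 1
¬x_1 = ¬4 = 3
¬x_1 → x_1 = 3 → 4 = 7
(x_2 ↔ (x_2 → x_1)) ↔ (¬x_1 → x_1) = 1 ↔ 7 = 1
x_2 ∨ x_2 = 1 ∨ 1 = 1
x_2 ∨ x_2 = 1 ∨ 1 = 1
(x_2 ∨ x_2) ↔ (x_2 ∨ x_2) = 1 ↔ 1 = 7
((x_2 ↔ (x_2 → x_1)) ↔ (¬x_1 → x_1)) → ((x_2 ∨ x_2) ↔ (x_2 ∨ x_2)) = 1 → 7 = 7
x_1 → x_1 = 4 → 4 = 7
x_2 → (x_1 → x_1) = 1 → 7 = 7
¬(x_2 → (x_1 → x_1)) = ¬7 = 0
x_2 ↔ x_1 = 1 ↔ 4 = 4
x_2 → x_1 = 1 → 4 = 7
x_1 ∨ x_2 = 4 ∨ 1 = 4
(x_2 → x_1) → (x_1 ∨ x_2) = 7 → 4 = 4
(x_2 ↔ x_1) ↔ ((x_2 → x_1) → (x_1 ∨ x_2)) = 4 ↔ 4 = 7
¬(x_2 → (x_1 → x_1)) → ((x_2 ↔ x_1) ↔ ((x_2 → x_1) → (x_1 ∨ x_2))) = 0 → 7 = 7
x_1 → x_2 = 4 → 1 = 4
¬(x_1 → x_2) = ¬4 = 3
(¬(x_2 → (x_1 → x_1)) → ((x_2 ↔ x_1) ↔ ((x_2 → x_1) → (x_1 ∨ x_2)))) → ¬(x_1 → x_2) = 7 → 3 = 3
(((x_2 ↔ (x_2 → x_1)) ↔ (¬x_1 → x_1)) → ((x_2 ∨ x_2) ↔ (x_2 ∨ x_2))) ↔ ((¬(x_2 → (x_1 → x_1)) → ((x_2 ↔ x_1) ↔ ((x_2 → x_1) → (x_1 ∨ x_2)))) → ¬(x_1 → x_2)) = 7 ↔ 3 = 3

3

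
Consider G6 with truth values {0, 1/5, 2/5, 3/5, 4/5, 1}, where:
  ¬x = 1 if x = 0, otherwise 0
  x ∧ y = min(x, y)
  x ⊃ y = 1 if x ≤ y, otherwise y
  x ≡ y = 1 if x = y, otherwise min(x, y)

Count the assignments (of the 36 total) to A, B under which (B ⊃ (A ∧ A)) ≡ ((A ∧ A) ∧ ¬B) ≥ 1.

6

value 1: 6 assignments (counts)
value 4/5: 1 assignment
value 3/5: 1 assignment
value 2/5: 1 assignment
value 1/5: 1 assignment
value 0: 26 assignments
So 6 of the 36 assignments meet the threshold.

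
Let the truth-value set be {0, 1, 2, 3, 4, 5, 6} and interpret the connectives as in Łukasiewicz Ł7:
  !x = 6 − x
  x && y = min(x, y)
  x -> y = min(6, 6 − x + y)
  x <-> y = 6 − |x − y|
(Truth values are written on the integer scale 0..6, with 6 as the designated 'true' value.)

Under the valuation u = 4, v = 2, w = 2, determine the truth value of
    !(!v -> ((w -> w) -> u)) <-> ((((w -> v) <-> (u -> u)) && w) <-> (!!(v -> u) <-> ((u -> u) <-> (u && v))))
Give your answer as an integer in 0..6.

0

!v = !2 = 4
w -> w = 2 -> 2 = 6
(w -> w) -> u = 6 -> 4 = 4
!v -> ((w -> w) -> u) = 4 -> 4 = 6
!(!v -> ((w -> w) -> u)) = !6 = 0
w -> v = 2 -> 2 = 6
u -> u = 4 -> 4 = 6
(w -> v) <-> (u -> u) = 6 <-> 6 = 6
((w -> v) <-> (u -> u)) && w = 6 && 2 = 2
v -> u = 2 -> 4 = 6
!(v -> u) = !6 = 0
!!(v -> u) = !0 = 6
u -> u = 4 -> 4 = 6
u && v = 4 && 2 = 2
(u -> u) <-> (u && v) = 6 <-> 2 = 2
!!(v -> u) <-> ((u -> u) <-> (u && v)) = 6 <-> 2 = 2
(((w -> v) <-> (u -> u)) && w) <-> (!!(v -> u) <-> ((u -> u) <-> (u && v))) = 2 <-> 2 = 6
!(!v -> ((w -> w) -> u)) <-> ((((w -> v) <-> (u -> u)) && w) <-> (!!(v -> u) <-> ((u -> u) <-> (u && v)))) = 0 <-> 6 = 0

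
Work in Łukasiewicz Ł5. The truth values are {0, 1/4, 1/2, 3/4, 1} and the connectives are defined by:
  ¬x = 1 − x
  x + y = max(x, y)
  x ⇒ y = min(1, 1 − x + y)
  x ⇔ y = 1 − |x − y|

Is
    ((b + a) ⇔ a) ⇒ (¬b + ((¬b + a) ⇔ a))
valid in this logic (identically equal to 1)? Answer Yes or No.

Counterexample: take a = 1/4, b = 1/4.
b + a = 1/4 + 1/4 = 1/4
(b + a) ⇔ a = 1/4 ⇔ 1/4 = 1
¬b = ¬1/4 = 3/4
¬b = ¬1/4 = 3/4
¬b + a = 3/4 + 1/4 = 3/4
(¬b + a) ⇔ a = 3/4 ⇔ 1/4 = 1/2
¬b + ((¬b + a) ⇔ a) = 3/4 + 1/2 = 3/4
((b + a) ⇔ a) ⇒ (¬b + ((¬b + a) ⇔ a)) = 1 ⇒ 3/4 = 3/4
This gives 3/4 ≠ 1.

No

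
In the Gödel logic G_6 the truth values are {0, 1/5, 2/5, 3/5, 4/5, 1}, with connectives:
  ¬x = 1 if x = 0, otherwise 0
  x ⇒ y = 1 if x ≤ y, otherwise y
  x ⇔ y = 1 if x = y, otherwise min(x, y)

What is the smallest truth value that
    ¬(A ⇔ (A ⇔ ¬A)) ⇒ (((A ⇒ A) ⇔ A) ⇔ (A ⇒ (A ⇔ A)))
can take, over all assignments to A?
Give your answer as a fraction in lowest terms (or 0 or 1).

1/5

Take A = 1/5:
¬A = ¬1/5 = 0
A ⇔ ¬A = 1/5 ⇔ 0 = 0
A ⇔ (A ⇔ ¬A) = 1/5 ⇔ 0 = 0
¬(A ⇔ (A ⇔ ¬A)) = ¬0 = 1
A ⇒ A = 1/5 ⇒ 1/5 = 1
(A ⇒ A) ⇔ A = 1 ⇔ 1/5 = 1/5
A ⇔ A = 1/5 ⇔ 1/5 = 1
A ⇒ (A ⇔ A) = 1/5 ⇒ 1 = 1
((A ⇒ A) ⇔ A) ⇔ (A ⇒ (A ⇔ A)) = 1/5 ⇔ 1 = 1/5
¬(A ⇔ (A ⇔ ¬A)) ⇒ (((A ⇒ A) ⇔ A) ⇔ (A ⇒ (A ⇔ A))) = 1 ⇒ 1/5 = 1/5
No assignment yields a value below 1/5, so this is the minimum.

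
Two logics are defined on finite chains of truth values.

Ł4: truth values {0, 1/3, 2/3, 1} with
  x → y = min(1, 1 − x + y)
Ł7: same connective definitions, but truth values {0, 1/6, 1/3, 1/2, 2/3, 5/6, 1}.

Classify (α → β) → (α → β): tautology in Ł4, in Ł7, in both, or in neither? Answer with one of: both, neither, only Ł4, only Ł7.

both

In Ł4: every assignment gives 1 — tautology.
In Ł7: every assignment gives 1 — tautology.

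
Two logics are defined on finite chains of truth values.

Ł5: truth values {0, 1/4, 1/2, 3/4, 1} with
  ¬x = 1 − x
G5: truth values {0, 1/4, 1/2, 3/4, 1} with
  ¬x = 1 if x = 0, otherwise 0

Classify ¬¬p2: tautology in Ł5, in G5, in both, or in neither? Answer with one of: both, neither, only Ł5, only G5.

In Ł5: at p2 = 0 the value is 0 — not a tautology.
In G5: at p2 = 0 the value is 0 — not a tautology.

neither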